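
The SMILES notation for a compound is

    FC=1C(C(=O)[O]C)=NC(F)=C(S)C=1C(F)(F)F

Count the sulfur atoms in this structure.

1

Scan the SMILES for S atoms (remember two-letter symbols like Cl and Br are single atoms).
Sulfur count: 1.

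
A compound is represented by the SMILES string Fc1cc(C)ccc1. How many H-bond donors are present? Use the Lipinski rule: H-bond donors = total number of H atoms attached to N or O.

Donors: find every N or O and count the H atoms it carries.
  (no N or O atoms present)
Lipinski HBD = 0.

0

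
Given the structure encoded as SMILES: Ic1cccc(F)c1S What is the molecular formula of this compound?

Walk through each heavy atom and fill implicit hydrogens from standard valence (C 4, N 3, O 2, S 2, halogen 1); for lowercase aromatic atoms, an aromatic c carries 1 H when it has two neighbours and 0 H with three, and aromatic n carries 0 H:
  atom 1: I (halogen, monovalent) → 0 H
  atom 2: aromatic c, 3 neighbours → 0 H
  atom 3: aromatic c, 2 neighbours → 1 H
  atom 4: aromatic c, 2 neighbours → 1 H
  atom 5: aromatic c, 2 neighbours → 1 H
  atom 6: aromatic c, 3 neighbours → 0 H
  atom 7: F (halogen, monovalent) → 0 H
  atom 8: aromatic c, 3 neighbours → 0 H
  atom 9: S, bond orders sum to 1 (valence 2) → 1 H
Totals → C:6, H:4, F:1, I:1, S:1.

C6H4FIS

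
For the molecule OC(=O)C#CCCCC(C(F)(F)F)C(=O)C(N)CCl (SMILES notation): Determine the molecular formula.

Walk through each heavy atom and fill implicit hydrogens from standard valence (C 4, N 3, O 2, S 2, halogen 1):
  atom 1: O, bond orders sum to 1 (valence 2) → 1 H
  atom 2: C, bond orders sum to 4 (valence 4) → 0 H
  atom 3: O, bond orders sum to 2 (valence 2) → 0 H
  atom 4: C, bond orders sum to 4 (valence 4) → 0 H
  atom 5: C, bond orders sum to 4 (valence 4) → 0 H
  atom 6: C, bond orders sum to 2 (valence 4) → 2 H
  atom 7: C, bond orders sum to 2 (valence 4) → 2 H
  atom 8: C, bond orders sum to 2 (valence 4) → 2 H
  atom 9: C, bond orders sum to 3 (valence 4) → 1 H
  atom 10: C, bond orders sum to 4 (valence 4) → 0 H
  atom 11: F (halogen, monovalent) → 0 H
  atom 12: F (halogen, monovalent) → 0 H
  atom 13: F (halogen, monovalent) → 0 H
  atom 14: C, bond orders sum to 4 (valence 4) → 0 H
  atom 15: O, bond orders sum to 2 (valence 2) → 0 H
  atom 16: C, bond orders sum to 3 (valence 4) → 1 H
  atom 17: N, bond orders sum to 1 (valence 3) → 2 H
  atom 18: C, bond orders sum to 2 (valence 4) → 2 H
  atom 19: Cl (halogen, monovalent) → 0 H
Totals → C:11, H:13, Cl:1, F:3, N:1, O:3.

C11H13ClF3NO3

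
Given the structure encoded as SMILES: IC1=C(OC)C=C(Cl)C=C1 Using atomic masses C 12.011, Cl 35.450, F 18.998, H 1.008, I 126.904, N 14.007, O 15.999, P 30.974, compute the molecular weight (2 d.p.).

268.48 g/mol

First, the molecular formula is C7H6ClIO (counting implicit H from valence).
  C: 7 × 12.011 = 84.077
  Cl: 1 × 35.450 = 35.450
  H: 6 × 1.008 = 6.048
  I: 1 × 126.904 = 126.904
  O: 1 × 15.999 = 15.999
Sum: 7×12.011 + 1×35.450 + 6×1.008 + 1×126.904 + 1×15.999 = 268.478 → 268.48 g/mol.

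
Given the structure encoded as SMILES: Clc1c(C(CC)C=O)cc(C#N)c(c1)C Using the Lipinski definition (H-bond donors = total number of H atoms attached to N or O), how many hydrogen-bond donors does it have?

0

Donors: find every N or O and count the H atoms it carries.
  atom 8 (O): bond orders sum to 2 → 0 H
  atom 12 (N): bond orders sum to 3 → 0 H
Lipinski HBD = 0.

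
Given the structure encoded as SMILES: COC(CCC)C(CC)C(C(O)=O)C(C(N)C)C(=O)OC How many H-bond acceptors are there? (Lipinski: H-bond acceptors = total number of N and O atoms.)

N atoms: 1; O atoms: 5.
Lipinski HBA = 1 + 5 = 6.

6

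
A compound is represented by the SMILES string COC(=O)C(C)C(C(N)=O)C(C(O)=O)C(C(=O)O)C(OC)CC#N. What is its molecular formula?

C14H20N2O8

Walk through each heavy atom and fill implicit hydrogens from standard valence (C 4, N 3, O 2, S 2, halogen 1):
  atom 1: C, bond orders sum to 1 (valence 4) → 3 H
  atom 2: O, bond orders sum to 2 (valence 2) → 0 H
  atom 3: C, bond orders sum to 4 (valence 4) → 0 H
  atom 4: O, bond orders sum to 2 (valence 2) → 0 H
  atom 5: C, bond orders sum to 3 (valence 4) → 1 H
  atom 6: C, bond orders sum to 1 (valence 4) → 3 H
  atom 7: C, bond orders sum to 3 (valence 4) → 1 H
  atom 8: C, bond orders sum to 4 (valence 4) → 0 H
  atom 9: N, bond orders sum to 1 (valence 3) → 2 H
  atom 10: O, bond orders sum to 2 (valence 2) → 0 H
  atom 11: C, bond orders sum to 3 (valence 4) → 1 H
  atom 12: C, bond orders sum to 4 (valence 4) → 0 H
  atom 13: O, bond orders sum to 1 (valence 2) → 1 H
  atom 14: O, bond orders sum to 2 (valence 2) → 0 H
  atom 15: C, bond orders sum to 3 (valence 4) → 1 H
  atom 16: C, bond orders sum to 4 (valence 4) → 0 H
  atom 17: O, bond orders sum to 2 (valence 2) → 0 H
  atom 18: O, bond orders sum to 1 (valence 2) → 1 H
  atom 19: C, bond orders sum to 3 (valence 4) → 1 H
  atom 20: O, bond orders sum to 2 (valence 2) → 0 H
  atom 21: C, bond orders sum to 1 (valence 4) → 3 H
  atom 22: C, bond orders sum to 2 (valence 4) → 2 H
  atom 23: C, bond orders sum to 4 (valence 4) → 0 H
  atom 24: N, bond orders sum to 3 (valence 3) → 0 H
Totals → C:14, H:20, N:2, O:8.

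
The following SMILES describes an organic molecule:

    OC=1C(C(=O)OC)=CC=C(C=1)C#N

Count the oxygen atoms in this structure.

3

Scan the SMILES for O atoms (remember two-letter symbols like Cl and Br are single atoms).
Oxygen count: 3.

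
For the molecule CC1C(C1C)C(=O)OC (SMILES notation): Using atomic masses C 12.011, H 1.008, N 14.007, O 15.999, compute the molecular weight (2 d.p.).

First, the molecular formula is C7H12O2 (counting implicit H from valence).
  C: 7 × 12.011 = 84.077
  H: 12 × 1.008 = 12.096
  O: 2 × 15.999 = 31.998
Sum: 7×12.011 + 12×1.008 + 2×15.999 = 128.171 → 128.17 g/mol.

128.17 g/mol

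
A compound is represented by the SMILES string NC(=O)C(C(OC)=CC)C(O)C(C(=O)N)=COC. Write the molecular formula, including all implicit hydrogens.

C11H18N2O5

Walk through each heavy atom and fill implicit hydrogens from standard valence (C 4, N 3, O 2, S 2, halogen 1):
  atom 1: N, bond orders sum to 1 (valence 3) → 2 H
  atom 2: C, bond orders sum to 4 (valence 4) → 0 H
  atom 3: O, bond orders sum to 2 (valence 2) → 0 H
  atom 4: C, bond orders sum to 3 (valence 4) → 1 H
  atom 5: C, bond orders sum to 4 (valence 4) → 0 H
  atom 6: O, bond orders sum to 2 (valence 2) → 0 H
  atom 7: C, bond orders sum to 1 (valence 4) → 3 H
  atom 8: C, bond orders sum to 3 (valence 4) → 1 H
  atom 9: C, bond orders sum to 1 (valence 4) → 3 H
  atom 10: C, bond orders sum to 3 (valence 4) → 1 H
  atom 11: O, bond orders sum to 1 (valence 2) → 1 H
  atom 12: C, bond orders sum to 4 (valence 4) → 0 H
  atom 13: C, bond orders sum to 4 (valence 4) → 0 H
  atom 14: O, bond orders sum to 2 (valence 2) → 0 H
  atom 15: N, bond orders sum to 1 (valence 3) → 2 H
  atom 16: C, bond orders sum to 3 (valence 4) → 1 H
  atom 17: O, bond orders sum to 2 (valence 2) → 0 H
  atom 18: C, bond orders sum to 1 (valence 4) → 3 H
Totals → C:11, H:18, N:2, O:5.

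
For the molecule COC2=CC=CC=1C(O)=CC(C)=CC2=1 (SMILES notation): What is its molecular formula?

C12H12O2

Walk through each heavy atom and fill implicit hydrogens from standard valence (C 4, N 3, O 2, S 2, halogen 1):
  atom 1: C, bond orders sum to 1 (valence 4) → 3 H
  atom 2: O, bond orders sum to 2 (valence 2) → 0 H
  atom 3: C, bond orders sum to 4 (valence 4) → 0 H
  atom 4: C, bond orders sum to 3 (valence 4) → 1 H
  atom 5: C, bond orders sum to 3 (valence 4) → 1 H
  atom 6: C, bond orders sum to 3 (valence 4) → 1 H
  atom 7: C, bond orders sum to 4 (valence 4) → 0 H
  atom 8: C, bond orders sum to 4 (valence 4) → 0 H
  atom 9: O, bond orders sum to 1 (valence 2) → 1 H
  atom 10: C, bond orders sum to 3 (valence 4) → 1 H
  atom 11: C, bond orders sum to 4 (valence 4) → 0 H
  atom 12: C, bond orders sum to 1 (valence 4) → 3 H
  atom 13: C, bond orders sum to 3 (valence 4) → 1 H
  atom 14: C, bond orders sum to 4 (valence 4) → 0 H
Totals → C:12, H:12, O:2.
In Hill order: C12H12O2.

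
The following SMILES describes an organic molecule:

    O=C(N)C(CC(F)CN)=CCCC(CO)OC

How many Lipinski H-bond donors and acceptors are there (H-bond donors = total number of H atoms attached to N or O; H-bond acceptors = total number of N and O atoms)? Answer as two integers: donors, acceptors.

Donors: find every N or O and count the H atoms it carries.
  atom 1 (O): bond orders sum to 2 → 0 H
  atom 3 (N): bond orders sum to 1 → 2 H
  atom 9 (N): bond orders sum to 1 → 2 H
  atom 15 (O): bond orders sum to 1 → 1 H
  atom 16 (O): bond orders sum to 2 → 0 H
Lipinski HBD = 5.
Acceptors: N atoms = 2, O atoms = 3 → HBA = 5.

5, 5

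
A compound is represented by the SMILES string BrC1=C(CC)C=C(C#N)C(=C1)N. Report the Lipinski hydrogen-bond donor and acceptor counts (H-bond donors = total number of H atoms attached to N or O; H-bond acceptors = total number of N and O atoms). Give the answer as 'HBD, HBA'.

Donors: find every N or O and count the H atoms it carries.
  atom 9 (N): bond orders sum to 3 → 0 H
  atom 12 (N): bond orders sum to 1 → 2 H
Lipinski HBD = 2.
Acceptors: N atoms = 2, O atoms = 0 → HBA = 2.

2, 2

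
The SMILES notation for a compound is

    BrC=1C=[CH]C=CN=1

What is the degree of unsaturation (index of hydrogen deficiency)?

4

Degree of unsaturation = (number of rings) + (number of π bonds).
Ring closures in the SMILES: 1.
π bonds: 3 double bonds (each 1 DoU) → 3 DoU from unsaturation.
Total DoU = 1 + 3 = 4.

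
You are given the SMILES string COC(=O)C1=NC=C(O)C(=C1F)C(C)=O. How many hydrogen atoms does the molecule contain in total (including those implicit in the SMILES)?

8

Walk through each heavy atom and fill implicit hydrogens from standard valence (C 4, N 3, O 2, S 2, halogen 1):
  atom 1: C, bond orders sum to 1 (valence 4) → 3 H
  atom 2: O, bond orders sum to 2 (valence 2) → 0 H
  atom 3: C, bond orders sum to 4 (valence 4) → 0 H
  atom 4: O, bond orders sum to 2 (valence 2) → 0 H
  atom 5: C, bond orders sum to 4 (valence 4) → 0 H
  atom 6: N, bond orders sum to 3 (valence 3) → 0 H
  atom 7: C, bond orders sum to 3 (valence 4) → 1 H
  atom 8: C, bond orders sum to 4 (valence 4) → 0 H
  atom 9: O, bond orders sum to 1 (valence 2) → 1 H
  atom 10: C, bond orders sum to 4 (valence 4) → 0 H
  atom 11: C, bond orders sum to 4 (valence 4) → 0 H
  atom 12: F (halogen, monovalent) → 0 H
  atom 13: C, bond orders sum to 4 (valence 4) → 0 H
  atom 14: C, bond orders sum to 1 (valence 4) → 3 H
  atom 15: O, bond orders sum to 2 (valence 2) → 0 H
Total hydrogens: 8.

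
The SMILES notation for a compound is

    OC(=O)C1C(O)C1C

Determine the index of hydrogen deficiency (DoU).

Molecular formula: C5H8O3.
DoU = (2C + 2 + N − H − X) / 2, where X is the halogen count and O/S are ignored.
    = (2·5 + 2 + 0 − 8 − 0) / 2 = 4 / 2 = 2.

2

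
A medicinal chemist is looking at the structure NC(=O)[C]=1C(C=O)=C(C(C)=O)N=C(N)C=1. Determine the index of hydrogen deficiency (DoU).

7

Molecular formula: C9H9N3O3.
DoU = (2C + 2 + N − H − X) / 2, where X is the halogen count and O/S are ignored.
    = (2·9 + 2 + 3 − 9 − 0) / 2 = 14 / 2 = 7.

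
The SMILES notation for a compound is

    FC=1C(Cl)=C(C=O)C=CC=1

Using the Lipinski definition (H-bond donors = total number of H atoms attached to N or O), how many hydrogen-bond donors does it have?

Donors: find every N or O and count the H atoms it carries.
  atom 7 (O): bond orders sum to 2 → 0 H
Lipinski HBD = 0.

0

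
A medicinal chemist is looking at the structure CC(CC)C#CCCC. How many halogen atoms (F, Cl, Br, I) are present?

Scan the SMILES for the halogen motif — none present.
Groups that are present: 1 alkyne.

0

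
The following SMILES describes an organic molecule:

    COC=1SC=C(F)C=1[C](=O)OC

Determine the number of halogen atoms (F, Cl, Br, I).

Halogen atoms appear at heavy-atom position 7 (1×F).
Other groups present: 1 ester, 1 ether.
Halogen count: 1.

1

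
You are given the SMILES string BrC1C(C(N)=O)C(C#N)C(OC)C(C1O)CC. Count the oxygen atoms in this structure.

Scan the SMILES for O atoms (remember two-letter symbols like Cl and Br are single atoms).
Oxygen count: 3.

3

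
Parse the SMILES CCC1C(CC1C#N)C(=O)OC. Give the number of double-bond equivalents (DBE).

Degree of unsaturation = (number of rings) + (number of π bonds).
Ring closures in the SMILES: 1.
π bonds: 1 double bond (each 1 DoU), 1 triple bond (each 2 DoU) → 3 DoU from unsaturation.
Total DoU = 1 + 3 = 4.

4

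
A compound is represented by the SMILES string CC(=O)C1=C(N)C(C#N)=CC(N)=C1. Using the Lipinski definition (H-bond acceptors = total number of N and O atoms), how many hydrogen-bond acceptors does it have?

N atoms: 3; O atoms: 1.
Lipinski HBA = 3 + 1 = 4.

4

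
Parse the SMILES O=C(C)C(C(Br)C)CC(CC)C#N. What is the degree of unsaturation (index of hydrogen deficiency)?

3

Molecular formula: C10H16BrNO.
DoU = (2C + 2 + N − H − X) / 2, where X is the halogen count and O/S are ignored.
    = (2·10 + 2 + 1 − 16 − 1) / 2 = 6 / 2 = 3.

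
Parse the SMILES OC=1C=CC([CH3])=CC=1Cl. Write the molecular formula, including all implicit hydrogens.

Walk through each heavy atom and fill implicit hydrogens from standard valence (C 4, N 3, O 2, S 2, halogen 1):
  atom 1: O, bond orders sum to 1 (valence 2) → 1 H
  atom 2: C, bond orders sum to 4 (valence 4) → 0 H
  atom 3: C, bond orders sum to 3 (valence 4) → 1 H
  atom 4: C, bond orders sum to 3 (valence 4) → 1 H
  atom 5: C, bond orders sum to 4 (valence 4) → 0 H
  atom 6: C with explicit H count 3
  atom 7: C, bond orders sum to 3 (valence 4) → 1 H
  atom 8: C, bond orders sum to 4 (valence 4) → 0 H
  atom 9: Cl (halogen, monovalent) → 0 H
Totals → C:7, H:7, Cl:1, O:1.
In Hill order: C7H7ClO.

C7H7ClO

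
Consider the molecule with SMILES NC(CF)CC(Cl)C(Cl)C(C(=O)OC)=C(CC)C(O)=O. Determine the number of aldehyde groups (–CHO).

0

Scan the SMILES for the aldehyde motif — none present.
Groups that are present: 1 alkene, 1 carboxylic acid, 1 ester, 1 primary amine.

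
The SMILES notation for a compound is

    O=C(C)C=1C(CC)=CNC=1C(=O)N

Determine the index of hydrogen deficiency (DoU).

5

Degree of unsaturation = (number of rings) + (number of π bonds).
Ring closures in the SMILES: 1.
π bonds: 4 double bonds (each 1 DoU) → 4 DoU from unsaturation.
Total DoU = 1 + 4 = 5.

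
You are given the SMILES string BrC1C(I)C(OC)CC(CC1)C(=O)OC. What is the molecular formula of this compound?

Walk through each heavy atom and fill implicit hydrogens from standard valence (C 4, N 3, O 2, S 2, halogen 1):
  atom 1: Br (halogen, monovalent) → 0 H
  atom 2: C, bond orders sum to 3 (valence 4) → 1 H
  atom 3: C, bond orders sum to 3 (valence 4) → 1 H
  atom 4: I (halogen, monovalent) → 0 H
  atom 5: C, bond orders sum to 3 (valence 4) → 1 H
  atom 6: O, bond orders sum to 2 (valence 2) → 0 H
  atom 7: C, bond orders sum to 1 (valence 4) → 3 H
  atom 8: C, bond orders sum to 2 (valence 4) → 2 H
  atom 9: C, bond orders sum to 3 (valence 4) → 1 H
  atom 10: C, bond orders sum to 2 (valence 4) → 2 H
  atom 11: C, bond orders sum to 2 (valence 4) → 2 H
  atom 12: C, bond orders sum to 4 (valence 4) → 0 H
  atom 13: O, bond orders sum to 2 (valence 2) → 0 H
  atom 14: O, bond orders sum to 2 (valence 2) → 0 H
  atom 15: C, bond orders sum to 1 (valence 4) → 3 H
Totals → C:10, H:16, Br:1, I:1, O:3.

C10H16BrIO3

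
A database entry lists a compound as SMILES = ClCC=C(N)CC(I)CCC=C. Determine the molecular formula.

C9H15ClIN

Walk through each heavy atom and fill implicit hydrogens from standard valence (C 4, N 3, O 2, S 2, halogen 1):
  atom 1: Cl (halogen, monovalent) → 0 H
  atom 2: C, bond orders sum to 2 (valence 4) → 2 H
  atom 3: C, bond orders sum to 3 (valence 4) → 1 H
  atom 4: C, bond orders sum to 4 (valence 4) → 0 H
  atom 5: N, bond orders sum to 1 (valence 3) → 2 H
  atom 6: C, bond orders sum to 2 (valence 4) → 2 H
  atom 7: C, bond orders sum to 3 (valence 4) → 1 H
  atom 8: I (halogen, monovalent) → 0 H
  atom 9: C, bond orders sum to 2 (valence 4) → 2 H
  atom 10: C, bond orders sum to 2 (valence 4) → 2 H
  atom 11: C, bond orders sum to 3 (valence 4) → 1 H
  atom 12: C, bond orders sum to 2 (valence 4) → 2 H
Totals → C:9, H:15, Cl:1, I:1, N:1.
In Hill order: C9H15ClIN.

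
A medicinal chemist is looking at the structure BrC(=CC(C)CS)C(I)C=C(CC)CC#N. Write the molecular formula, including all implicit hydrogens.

C12H17BrINS

Walk through each heavy atom and fill implicit hydrogens from standard valence (C 4, N 3, O 2, S 2, halogen 1):
  atom 1: Br (halogen, monovalent) → 0 H
  atom 2: C, bond orders sum to 4 (valence 4) → 0 H
  atom 3: C, bond orders sum to 3 (valence 4) → 1 H
  atom 4: C, bond orders sum to 3 (valence 4) → 1 H
  atom 5: C, bond orders sum to 1 (valence 4) → 3 H
  atom 6: C, bond orders sum to 2 (valence 4) → 2 H
  atom 7: S, bond orders sum to 1 (valence 2) → 1 H
  atom 8: C, bond orders sum to 3 (valence 4) → 1 H
  atom 9: I (halogen, monovalent) → 0 H
  atom 10: C, bond orders sum to 3 (valence 4) → 1 H
  atom 11: C, bond orders sum to 4 (valence 4) → 0 H
  atom 12: C, bond orders sum to 2 (valence 4) → 2 H
  atom 13: C, bond orders sum to 1 (valence 4) → 3 H
  atom 14: C, bond orders sum to 2 (valence 4) → 2 H
  atom 15: C, bond orders sum to 4 (valence 4) → 0 H
  atom 16: N, bond orders sum to 3 (valence 3) → 0 H
Totals → C:12, H:17, Br:1, I:1, N:1, S:1.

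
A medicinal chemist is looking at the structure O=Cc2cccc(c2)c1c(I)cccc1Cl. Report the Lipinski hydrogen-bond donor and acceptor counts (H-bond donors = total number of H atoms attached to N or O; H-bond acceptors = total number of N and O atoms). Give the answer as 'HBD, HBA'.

Donors: find every N or O and count the H atoms it carries.
  atom 1 (O): bond orders sum to 2 → 0 H
Lipinski HBD = 0.
Acceptors: N atoms = 0, O atoms = 1 → HBA = 1.

0, 1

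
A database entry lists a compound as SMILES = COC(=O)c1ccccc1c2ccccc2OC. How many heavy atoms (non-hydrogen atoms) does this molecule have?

Every atom symbol written in the SMILES (organic subset) is one heavy atom; implicit H are not written.
Heavy atoms by element → C:15, O:3.
Total: 18.

18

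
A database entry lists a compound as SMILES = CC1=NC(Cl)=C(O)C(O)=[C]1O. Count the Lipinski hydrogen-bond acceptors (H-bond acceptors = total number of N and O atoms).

N atoms: 1; O atoms: 3.
Lipinski HBA = 1 + 3 = 4.

4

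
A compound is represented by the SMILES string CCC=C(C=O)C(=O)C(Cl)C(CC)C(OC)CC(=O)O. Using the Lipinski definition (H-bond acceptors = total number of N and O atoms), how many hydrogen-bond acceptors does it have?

N atoms: 0; O atoms: 5.
Lipinski HBA = 0 + 5 = 5.

5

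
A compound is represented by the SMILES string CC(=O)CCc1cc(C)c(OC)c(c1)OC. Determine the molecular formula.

Walk through each heavy atom and fill implicit hydrogens from standard valence (C 4, N 3, O 2, S 2, halogen 1); for lowercase aromatic atoms, an aromatic c carries 1 H when it has two neighbours and 0 H with three, and aromatic n carries 0 H:
  atom 1: C, bond orders sum to 1 (valence 4) → 3 H
  atom 2: C, bond orders sum to 4 (valence 4) → 0 H
  atom 3: O, bond orders sum to 2 (valence 2) → 0 H
  atom 4: C, bond orders sum to 2 (valence 4) → 2 H
  atom 5: C, bond orders sum to 2 (valence 4) → 2 H
  atom 6: aromatic c, 3 neighbours → 0 H
  atom 7: aromatic c, 2 neighbours → 1 H
  atom 8: aromatic c, 3 neighbours → 0 H
  atom 9: C, bond orders sum to 1 (valence 4) → 3 H
  atom 10: aromatic c, 3 neighbours → 0 H
  atom 11: O, bond orders sum to 2 (valence 2) → 0 H
  atom 12: C, bond orders sum to 1 (valence 4) → 3 H
  atom 13: aromatic c, 3 neighbours → 0 H
  atom 14: aromatic c, 2 neighbours → 1 H
  atom 15: O, bond orders sum to 2 (valence 2) → 0 H
  atom 16: C, bond orders sum to 1 (valence 4) → 3 H
Totals → C:13, H:18, O:3.
In Hill order: C13H18O3.

C13H18O3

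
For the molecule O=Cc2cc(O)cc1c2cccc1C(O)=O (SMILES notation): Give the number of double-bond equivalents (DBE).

9

Molecular formula: C12H8O4.
DoU = (2C + 2 + N − H − X) / 2, where X is the halogen count and O/S are ignored.
    = (2·12 + 2 + 0 − 8 − 0) / 2 = 18 / 2 = 9.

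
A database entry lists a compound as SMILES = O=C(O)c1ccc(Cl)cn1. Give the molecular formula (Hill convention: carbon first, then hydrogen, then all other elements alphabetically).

Walk through each heavy atom and fill implicit hydrogens from standard valence (C 4, N 3, O 2, S 2, halogen 1); for lowercase aromatic atoms, an aromatic c carries 1 H when it has two neighbours and 0 H with three, and aromatic n carries 0 H:
  atom 1: O, bond orders sum to 2 (valence 2) → 0 H
  atom 2: C, bond orders sum to 4 (valence 4) → 0 H
  atom 3: O, bond orders sum to 1 (valence 2) → 1 H
  atom 4: aromatic c, 3 neighbours → 0 H
  atom 5: aromatic c, 2 neighbours → 1 H
  atom 6: aromatic c, 2 neighbours → 1 H
  atom 7: aromatic c, 3 neighbours → 0 H
  atom 8: Cl (halogen, monovalent) → 0 H
  atom 9: aromatic c, 2 neighbours → 1 H
  atom 10: aromatic n, 2 neighbours → 0 H
Totals → C:6, H:4, Cl:1, N:1, O:2.

C6H4ClNO2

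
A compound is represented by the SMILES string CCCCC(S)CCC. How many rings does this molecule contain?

0

In SMILES, each pair of matching ring-closure digits denotes one ring-closing bond; the number of such bonds equals the number of independent rings.
Ring-closure bonds here: 0.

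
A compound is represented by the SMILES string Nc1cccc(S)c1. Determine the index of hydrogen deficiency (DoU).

Molecular formula: C6H7NS.
DoU = (2C + 2 + N − H − X) / 2, where X is the halogen count and O/S are ignored.
    = (2·6 + 2 + 1 − 7 − 0) / 2 = 8 / 2 = 4.

4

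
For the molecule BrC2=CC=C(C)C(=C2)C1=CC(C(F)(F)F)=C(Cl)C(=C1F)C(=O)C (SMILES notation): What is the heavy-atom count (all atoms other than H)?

Every atom symbol written in the SMILES (organic subset) is one heavy atom; implicit H are not written.
Heavy atoms by element → Br:1, C:16, Cl:1, F:4, O:1.
Total: 23.

23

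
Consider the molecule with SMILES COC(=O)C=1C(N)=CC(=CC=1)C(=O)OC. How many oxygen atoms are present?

4

Scan the SMILES for O atoms (remember two-letter symbols like Cl and Br are single atoms).
Oxygen count: 4.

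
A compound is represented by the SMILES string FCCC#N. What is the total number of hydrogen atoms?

Walk through each heavy atom and fill implicit hydrogens from standard valence (C 4, N 3, O 2, S 2, halogen 1):
  atom 1: F (halogen, monovalent) → 0 H
  atom 2: C, bond orders sum to 2 (valence 4) → 2 H
  atom 3: C, bond orders sum to 2 (valence 4) → 2 H
  atom 4: C, bond orders sum to 4 (valence 4) → 0 H
  atom 5: N, bond orders sum to 3 (valence 3) → 0 H
Total hydrogens: 4.

4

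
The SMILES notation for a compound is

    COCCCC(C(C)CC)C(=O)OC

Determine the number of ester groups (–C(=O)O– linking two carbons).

The ester motif appears at heavy-atom position 11 in the SMILES.
Other groups present: 1 ether.
Ester count: 1.

1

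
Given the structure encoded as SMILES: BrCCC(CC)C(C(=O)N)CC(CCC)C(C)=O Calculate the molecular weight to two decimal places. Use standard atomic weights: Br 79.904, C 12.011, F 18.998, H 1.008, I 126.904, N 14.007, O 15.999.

First, the molecular formula is C14H26BrNO2 (counting implicit H from valence).
  Br: 1 × 79.904 = 79.904
  C: 14 × 12.011 = 168.154
  H: 26 × 1.008 = 26.208
  N: 1 × 14.007 = 14.007
  O: 2 × 15.999 = 31.998
Sum: 1×79.904 + 14×12.011 + 26×1.008 + 1×14.007 + 2×15.999 = 320.271 → 320.27 g/mol.

320.27 g/mol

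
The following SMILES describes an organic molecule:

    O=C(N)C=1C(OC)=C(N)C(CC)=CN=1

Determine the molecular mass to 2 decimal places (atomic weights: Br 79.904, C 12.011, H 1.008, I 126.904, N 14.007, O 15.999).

195.22 g/mol

First, the molecular formula is C9H13N3O2 (counting implicit H from valence).
  C: 9 × 12.011 = 108.099
  H: 13 × 1.008 = 13.104
  N: 3 × 14.007 = 42.021
  O: 2 × 15.999 = 31.998
Sum: 9×12.011 + 13×1.008 + 3×14.007 + 2×15.999 = 195.222 → 195.22 g/mol.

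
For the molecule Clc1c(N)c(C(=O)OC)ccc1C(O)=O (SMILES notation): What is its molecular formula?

C9H8ClNO4

Walk through each heavy atom and fill implicit hydrogens from standard valence (C 4, N 3, O 2, S 2, halogen 1); for lowercase aromatic atoms, an aromatic c carries 1 H when it has two neighbours and 0 H with three, and aromatic n carries 0 H:
  atom 1: Cl (halogen, monovalent) → 0 H
  atom 2: aromatic c, 3 neighbours → 0 H
  atom 3: aromatic c, 3 neighbours → 0 H
  atom 4: N, bond orders sum to 1 (valence 3) → 2 H
  atom 5: aromatic c, 3 neighbours → 0 H
  atom 6: C, bond orders sum to 4 (valence 4) → 0 H
  atom 7: O, bond orders sum to 2 (valence 2) → 0 H
  atom 8: O, bond orders sum to 2 (valence 2) → 0 H
  atom 9: C, bond orders sum to 1 (valence 4) → 3 H
  atom 10: aromatic c, 2 neighbours → 1 H
  atom 11: aromatic c, 2 neighbours → 1 H
  atom 12: aromatic c, 3 neighbours → 0 H
  atom 13: C, bond orders sum to 4 (valence 4) → 0 H
  atom 14: O, bond orders sum to 1 (valence 2) → 1 H
  atom 15: O, bond orders sum to 2 (valence 2) → 0 H
Totals → C:9, H:8, Cl:1, N:1, O:4.
In Hill order: C9H8ClNO4.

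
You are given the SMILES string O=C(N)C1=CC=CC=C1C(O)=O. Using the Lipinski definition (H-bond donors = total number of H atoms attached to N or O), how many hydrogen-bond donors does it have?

3

Donors: find every N or O and count the H atoms it carries.
  atom 1 (O): bond orders sum to 2 → 0 H
  atom 3 (N): bond orders sum to 1 → 2 H
  atom 11 (O): bond orders sum to 1 → 1 H
  atom 12 (O): bond orders sum to 2 → 0 H
Lipinski HBD = 3.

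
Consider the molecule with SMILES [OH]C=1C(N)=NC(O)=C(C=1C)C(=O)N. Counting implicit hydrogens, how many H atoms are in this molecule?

Walk through each heavy atom and fill implicit hydrogens from standard valence (C 4, N 3, O 2, S 2, halogen 1):
  atom 1: O with explicit H count 1
  atom 2: C, bond orders sum to 4 (valence 4) → 0 H
  atom 3: C, bond orders sum to 4 (valence 4) → 0 H
  atom 4: N, bond orders sum to 1 (valence 3) → 2 H
  atom 5: N, bond orders sum to 3 (valence 3) → 0 H
  atom 6: C, bond orders sum to 4 (valence 4) → 0 H
  atom 7: O, bond orders sum to 1 (valence 2) → 1 H
  atom 8: C, bond orders sum to 4 (valence 4) → 0 H
  atom 9: C, bond orders sum to 4 (valence 4) → 0 H
  atom 10: C, bond orders sum to 1 (valence 4) → 3 H
  atom 11: C, bond orders sum to 4 (valence 4) → 0 H
  atom 12: O, bond orders sum to 2 (valence 2) → 0 H
  atom 13: N, bond orders sum to 1 (valence 3) → 2 H
Total hydrogens: 9.

9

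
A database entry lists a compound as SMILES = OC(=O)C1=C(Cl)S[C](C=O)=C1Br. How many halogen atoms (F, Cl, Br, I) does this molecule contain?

Halogen atoms appear at heavy-atom positions 6, 12 (1×Br, 1×Cl).
Other groups present: 1 aldehyde, 1 carboxylic acid.
Halogen count: 2.

2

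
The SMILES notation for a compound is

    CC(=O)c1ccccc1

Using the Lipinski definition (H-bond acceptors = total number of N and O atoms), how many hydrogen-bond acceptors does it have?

1

N atoms: 0; O atoms: 1.
Lipinski HBA = 0 + 1 = 1.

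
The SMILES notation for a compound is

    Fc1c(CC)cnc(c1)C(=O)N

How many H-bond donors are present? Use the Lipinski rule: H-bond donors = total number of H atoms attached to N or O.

2

Donors: find every N or O and count the H atoms it carries.
  atom 7 (N): bond orders sum to 3 → 0 H
  atom 11 (O): bond orders sum to 2 → 0 H
  atom 12 (N): bond orders sum to 1 → 2 H
Lipinski HBD = 2.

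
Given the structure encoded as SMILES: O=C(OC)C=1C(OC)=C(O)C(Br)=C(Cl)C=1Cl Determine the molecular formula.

C9H7BrCl2O4

Walk through each heavy atom and fill implicit hydrogens from standard valence (C 4, N 3, O 2, S 2, halogen 1):
  atom 1: O, bond orders sum to 2 (valence 2) → 0 H
  atom 2: C, bond orders sum to 4 (valence 4) → 0 H
  atom 3: O, bond orders sum to 2 (valence 2) → 0 H
  atom 4: C, bond orders sum to 1 (valence 4) → 3 H
  atom 5: C, bond orders sum to 4 (valence 4) → 0 H
  atom 6: C, bond orders sum to 4 (valence 4) → 0 H
  atom 7: O, bond orders sum to 2 (valence 2) → 0 H
  atom 8: C, bond orders sum to 1 (valence 4) → 3 H
  atom 9: C, bond orders sum to 4 (valence 4) → 0 H
  atom 10: O, bond orders sum to 1 (valence 2) → 1 H
  atom 11: C, bond orders sum to 4 (valence 4) → 0 H
  atom 12: Br (halogen, monovalent) → 0 H
  atom 13: C, bond orders sum to 4 (valence 4) → 0 H
  atom 14: Cl (halogen, monovalent) → 0 H
  atom 15: C, bond orders sum to 4 (valence 4) → 0 H
  atom 16: Cl (halogen, monovalent) → 0 H
Totals → C:9, H:7, Br:1, Cl:2, O:4.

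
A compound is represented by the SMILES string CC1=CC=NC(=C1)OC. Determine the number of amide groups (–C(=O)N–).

Scan the SMILES for the amide motif — none present.
Groups that are present: 1 ether.

0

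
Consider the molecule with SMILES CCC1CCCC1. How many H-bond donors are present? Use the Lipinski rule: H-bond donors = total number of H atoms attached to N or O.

Donors: find every N or O and count the H atoms it carries.
  (no N or O atoms present)
Lipinski HBD = 0.

0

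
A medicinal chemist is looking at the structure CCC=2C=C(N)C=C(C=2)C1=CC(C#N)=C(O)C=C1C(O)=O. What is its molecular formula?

C16H14N2O3

Walk through each heavy atom and fill implicit hydrogens from standard valence (C 4, N 3, O 2, S 2, halogen 1):
  atom 1: C, bond orders sum to 1 (valence 4) → 3 H
  atom 2: C, bond orders sum to 2 (valence 4) → 2 H
  atom 3: C, bond orders sum to 4 (valence 4) → 0 H
  atom 4: C, bond orders sum to 3 (valence 4) → 1 H
  atom 5: C, bond orders sum to 4 (valence 4) → 0 H
  atom 6: N, bond orders sum to 1 (valence 3) → 2 H
  atom 7: C, bond orders sum to 3 (valence 4) → 1 H
  atom 8: C, bond orders sum to 4 (valence 4) → 0 H
  atom 9: C, bond orders sum to 3 (valence 4) → 1 H
  atom 10: C, bond orders sum to 4 (valence 4) → 0 H
  atom 11: C, bond orders sum to 3 (valence 4) → 1 H
  atom 12: C, bond orders sum to 4 (valence 4) → 0 H
  atom 13: C, bond orders sum to 4 (valence 4) → 0 H
  atom 14: N, bond orders sum to 3 (valence 3) → 0 H
  atom 15: C, bond orders sum to 4 (valence 4) → 0 H
  atom 16: O, bond orders sum to 1 (valence 2) → 1 H
  atom 17: C, bond orders sum to 3 (valence 4) → 1 H
  atom 18: C, bond orders sum to 4 (valence 4) → 0 H
  atom 19: C, bond orders sum to 4 (valence 4) → 0 H
  atom 20: O, bond orders sum to 1 (valence 2) → 1 H
  atom 21: O, bond orders sum to 2 (valence 2) → 0 H
Totals → C:16, H:14, N:2, O:3.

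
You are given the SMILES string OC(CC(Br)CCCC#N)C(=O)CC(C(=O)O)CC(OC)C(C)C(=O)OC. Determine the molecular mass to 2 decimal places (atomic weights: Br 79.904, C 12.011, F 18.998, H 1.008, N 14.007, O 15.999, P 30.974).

450.33 g/mol

First, the molecular formula is C18H28BrNO7 (counting implicit H from valence).
  Br: 1 × 79.904 = 79.904
  C: 18 × 12.011 = 216.198
  H: 28 × 1.008 = 28.224
  N: 1 × 14.007 = 14.007
  O: 7 × 15.999 = 111.993
Sum: 1×79.904 + 18×12.011 + 28×1.008 + 1×14.007 + 7×15.999 = 450.326 → 450.33 g/mol.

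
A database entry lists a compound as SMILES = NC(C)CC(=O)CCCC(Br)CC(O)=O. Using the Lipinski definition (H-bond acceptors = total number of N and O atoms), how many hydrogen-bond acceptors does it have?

4

N atoms: 1; O atoms: 3.
Lipinski HBA = 1 + 3 = 4.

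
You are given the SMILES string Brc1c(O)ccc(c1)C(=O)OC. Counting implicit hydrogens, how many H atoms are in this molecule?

Walk through each heavy atom and fill implicit hydrogens from standard valence (C 4, N 3, O 2, S 2, halogen 1); for lowercase aromatic atoms, an aromatic c carries 1 H when it has two neighbours and 0 H with three, and aromatic n carries 0 H:
  atom 1: Br (halogen, monovalent) → 0 H
  atom 2: aromatic c, 3 neighbours → 0 H
  atom 3: aromatic c, 3 neighbours → 0 H
  atom 4: O, bond orders sum to 1 (valence 2) → 1 H
  atom 5: aromatic c, 2 neighbours → 1 H
  atom 6: aromatic c, 2 neighbours → 1 H
  atom 7: aromatic c, 3 neighbours → 0 H
  atom 8: aromatic c, 2 neighbours → 1 H
  atom 9: C, bond orders sum to 4 (valence 4) → 0 H
  atom 10: O, bond orders sum to 2 (valence 2) → 0 H
  atom 11: O, bond orders sum to 2 (valence 2) → 0 H
  atom 12: C, bond orders sum to 1 (valence 4) → 3 H
Total hydrogens: 7.

7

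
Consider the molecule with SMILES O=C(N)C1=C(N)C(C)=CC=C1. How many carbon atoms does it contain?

Count every carbon token in the SMILES (each C, including those in ring-closure positions and inside branches).
Carbon count: 8.

8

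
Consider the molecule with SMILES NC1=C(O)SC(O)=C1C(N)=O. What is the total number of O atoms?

3

Scan the SMILES for O atoms (remember two-letter symbols like Cl and Br are single atoms).
Oxygen count: 3.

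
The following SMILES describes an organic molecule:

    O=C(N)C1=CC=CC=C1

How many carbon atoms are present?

7

Count every carbon token in the SMILES (each C, including those in ring-closure positions and inside branches).
Carbon count: 7.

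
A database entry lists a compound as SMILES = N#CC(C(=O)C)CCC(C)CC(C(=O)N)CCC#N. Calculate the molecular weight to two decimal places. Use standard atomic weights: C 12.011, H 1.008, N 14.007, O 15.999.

263.34 g/mol

First, the molecular formula is C14H21N3O2 (counting implicit H from valence).
  C: 14 × 12.011 = 168.154
  H: 21 × 1.008 = 21.168
  N: 3 × 14.007 = 42.021
  O: 2 × 15.999 = 31.998
Sum: 14×12.011 + 21×1.008 + 3×14.007 + 2×15.999 = 263.341 → 263.34 g/mol.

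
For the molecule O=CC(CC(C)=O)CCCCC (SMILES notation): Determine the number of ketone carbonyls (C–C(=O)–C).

The ketone motif appears at heavy-atom position 5 in the SMILES.
Other groups present: 1 aldehyde.
Ketone count: 1.

1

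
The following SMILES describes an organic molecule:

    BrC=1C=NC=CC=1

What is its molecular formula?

Walk through each heavy atom and fill implicit hydrogens from standard valence (C 4, N 3, O 2, S 2, halogen 1):
  atom 1: Br (halogen, monovalent) → 0 H
  atom 2: C, bond orders sum to 4 (valence 4) → 0 H
  atom 3: C, bond orders sum to 3 (valence 4) → 1 H
  atom 4: N, bond orders sum to 3 (valence 3) → 0 H
  atom 5: C, bond orders sum to 3 (valence 4) → 1 H
  atom 6: C, bond orders sum to 3 (valence 4) → 1 H
  atom 7: C, bond orders sum to 3 (valence 4) → 1 H
Totals → C:5, H:4, Br:1, N:1.
In Hill order: C5H4BrN.

C5H4BrN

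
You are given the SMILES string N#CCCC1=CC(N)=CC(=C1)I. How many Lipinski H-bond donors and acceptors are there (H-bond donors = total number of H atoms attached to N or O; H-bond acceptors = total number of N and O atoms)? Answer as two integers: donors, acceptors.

2, 2

Donors: find every N or O and count the H atoms it carries.
  atom 1 (N): bond orders sum to 3 → 0 H
  atom 8 (N): bond orders sum to 1 → 2 H
Lipinski HBD = 2.
Acceptors: N atoms = 2, O atoms = 0 → HBA = 2.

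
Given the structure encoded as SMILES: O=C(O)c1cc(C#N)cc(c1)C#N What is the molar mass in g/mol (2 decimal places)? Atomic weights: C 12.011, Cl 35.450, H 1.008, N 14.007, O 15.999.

172.14 g/mol

First, the molecular formula is C9H4N2O2 (counting implicit H from valence).
  C: 9 × 12.011 = 108.099
  H: 4 × 1.008 = 4.032
  N: 2 × 14.007 = 28.014
  O: 2 × 15.999 = 31.998
Sum: 9×12.011 + 4×1.008 + 2×14.007 + 2×15.999 = 172.143 → 172.14 g/mol.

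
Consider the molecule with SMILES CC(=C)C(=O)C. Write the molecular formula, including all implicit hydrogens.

Walk through each heavy atom and fill implicit hydrogens from standard valence (C 4, N 3, O 2, S 2, halogen 1):
  atom 1: C, bond orders sum to 1 (valence 4) → 3 H
  atom 2: C, bond orders sum to 4 (valence 4) → 0 H
  atom 3: C, bond orders sum to 2 (valence 4) → 2 H
  atom 4: C, bond orders sum to 4 (valence 4) → 0 H
  atom 5: O, bond orders sum to 2 (valence 2) → 0 H
  atom 6: C, bond orders sum to 1 (valence 4) → 3 H
Totals → C:5, H:8, O:1.

C5H8O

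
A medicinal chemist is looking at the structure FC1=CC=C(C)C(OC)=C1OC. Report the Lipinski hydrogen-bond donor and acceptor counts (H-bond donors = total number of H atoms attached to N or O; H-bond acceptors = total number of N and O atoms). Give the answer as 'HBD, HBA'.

0, 2

Donors: find every N or O and count the H atoms it carries.
  atom 8 (O): bond orders sum to 2 → 0 H
  atom 11 (O): bond orders sum to 2 → 0 H
Lipinski HBD = 0.
Acceptors: N atoms = 0, O atoms = 2 → HBA = 2.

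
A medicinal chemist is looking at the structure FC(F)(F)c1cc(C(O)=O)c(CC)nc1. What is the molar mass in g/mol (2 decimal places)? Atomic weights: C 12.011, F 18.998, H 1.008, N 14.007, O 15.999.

First, the molecular formula is C9H8F3NO2 (counting implicit H from valence).
  C: 9 × 12.011 = 108.099
  F: 3 × 18.998 = 56.994
  H: 8 × 1.008 = 8.064
  N: 1 × 14.007 = 14.007
  O: 2 × 15.999 = 31.998
Sum: 9×12.011 + 3×18.998 + 8×1.008 + 1×14.007 + 2×15.999 = 219.162 → 219.16 g/mol.

219.16 g/mol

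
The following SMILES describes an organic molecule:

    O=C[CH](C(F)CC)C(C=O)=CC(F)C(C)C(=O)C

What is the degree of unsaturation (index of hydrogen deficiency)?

Molecular formula: C13H18F2O3.
DoU = (2C + 2 + N − H − X) / 2, where X is the halogen count and O/S are ignored.
    = (2·13 + 2 + 0 − 18 − 2) / 2 = 8 / 2 = 4.

4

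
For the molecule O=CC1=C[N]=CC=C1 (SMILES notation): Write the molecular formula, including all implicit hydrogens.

Walk through each heavy atom and fill implicit hydrogens from standard valence (C 4, N 3, O 2, S 2, halogen 1):
  atom 1: O, bond orders sum to 2 (valence 2) → 0 H
  atom 2: C, bond orders sum to 3 (valence 4) → 1 H
  atom 3: C, bond orders sum to 4 (valence 4) → 0 H
  atom 4: C, bond orders sum to 3 (valence 4) → 1 H
  atom 5: N with explicit H count 0
  atom 6: C, bond orders sum to 3 (valence 4) → 1 H
  atom 7: C, bond orders sum to 3 (valence 4) → 1 H
  atom 8: C, bond orders sum to 3 (valence 4) → 1 H
Totals → C:6, H:5, N:1, O:1.

C6H5NO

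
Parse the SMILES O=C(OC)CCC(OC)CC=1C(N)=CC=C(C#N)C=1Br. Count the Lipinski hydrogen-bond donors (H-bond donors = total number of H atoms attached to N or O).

Donors: find every N or O and count the H atoms it carries.
  atom 1 (O): bond orders sum to 2 → 0 H
  atom 3 (O): bond orders sum to 2 → 0 H
  atom 8 (O): bond orders sum to 2 → 0 H
  atom 13 (N): bond orders sum to 1 → 2 H
  atom 18 (N): bond orders sum to 3 → 0 H
Lipinski HBD = 2.

2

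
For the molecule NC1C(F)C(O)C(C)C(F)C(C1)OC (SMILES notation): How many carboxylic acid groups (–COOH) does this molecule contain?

Scan the SMILES for the carboxylic acid motif — none present.
Groups that are present: 1 ether, 1 hydroxyl, 1 primary amine.

0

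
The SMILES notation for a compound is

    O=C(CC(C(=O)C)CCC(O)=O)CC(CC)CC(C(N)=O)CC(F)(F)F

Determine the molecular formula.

C17H26F3NO5

Walk through each heavy atom and fill implicit hydrogens from standard valence (C 4, N 3, O 2, S 2, halogen 1):
  atom 1: O, bond orders sum to 2 (valence 2) → 0 H
  atom 2: C, bond orders sum to 4 (valence 4) → 0 H
  atom 3: C, bond orders sum to 2 (valence 4) → 2 H
  atom 4: C, bond orders sum to 3 (valence 4) → 1 H
  atom 5: C, bond orders sum to 4 (valence 4) → 0 H
  atom 6: O, bond orders sum to 2 (valence 2) → 0 H
  atom 7: C, bond orders sum to 1 (valence 4) → 3 H
  atom 8: C, bond orders sum to 2 (valence 4) → 2 H
  atom 9: C, bond orders sum to 2 (valence 4) → 2 H
  atom 10: C, bond orders sum to 4 (valence 4) → 0 H
  atom 11: O, bond orders sum to 1 (valence 2) → 1 H
  atom 12: O, bond orders sum to 2 (valence 2) → 0 H
  atom 13: C, bond orders sum to 2 (valence 4) → 2 H
  atom 14: C, bond orders sum to 3 (valence 4) → 1 H
  atom 15: C, bond orders sum to 2 (valence 4) → 2 H
  atom 16: C, bond orders sum to 1 (valence 4) → 3 H
  atom 17: C, bond orders sum to 2 (valence 4) → 2 H
  atom 18: C, bond orders sum to 3 (valence 4) → 1 H
  atom 19: C, bond orders sum to 4 (valence 4) → 0 H
  atom 20: N, bond orders sum to 1 (valence 3) → 2 H
  atom 21: O, bond orders sum to 2 (valence 2) → 0 H
  atom 22: C, bond orders sum to 2 (valence 4) → 2 H
  atom 23: C, bond orders sum to 4 (valence 4) → 0 H
  atom 24: F (halogen, monovalent) → 0 H
  atom 25: F (halogen, monovalent) → 0 H
  atom 26: F (halogen, monovalent) → 0 H
Totals → C:17, H:26, F:3, N:1, O:5.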